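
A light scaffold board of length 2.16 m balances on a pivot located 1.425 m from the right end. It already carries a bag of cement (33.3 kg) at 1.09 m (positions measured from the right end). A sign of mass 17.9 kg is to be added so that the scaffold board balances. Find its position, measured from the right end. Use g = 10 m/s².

Sum moments about the pivot (at 1.425 m from the right end) (the support reaction has zero arm there).
Bag of cement: 33.3 × 10 = 333 N down at 1.09 m → arm 0.335 m, τ = 333 × 0.335 = 111.6 N·m clockwise.
Net moment of existing loads = 111.6 N·m clockwise.
The sign weighs 17.9 × 10 = 179 N and must supply an equal counterclockwise moment, so its lever arm about the pivot is 111.6 / 179 = 0.623 m.
That puts it at 1.425 + 0.623 = 2.05 m from the right end.

x ≈ 2.05 m from the right end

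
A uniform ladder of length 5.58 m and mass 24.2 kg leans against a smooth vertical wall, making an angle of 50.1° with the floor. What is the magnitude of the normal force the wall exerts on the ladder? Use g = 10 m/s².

Take moments about the foot of the ladder.
Ladder weight 24.2×10 = 242 N acts at 2.79 m along the ladder; its horizontal arm is 2.79·cos50.1° = 1.79 m → τ = 433.2 N·m clockwise.
Wall normal N acts horizontally at the top; its moment arm is the height L sinθ = 5.58·sin50.1° = 4.281 m, counterclockwise.
Στ = 0 ⇒ N × 4.281 = 433.2 ⇒ N = 101 N.

N_wall ≈ 101 N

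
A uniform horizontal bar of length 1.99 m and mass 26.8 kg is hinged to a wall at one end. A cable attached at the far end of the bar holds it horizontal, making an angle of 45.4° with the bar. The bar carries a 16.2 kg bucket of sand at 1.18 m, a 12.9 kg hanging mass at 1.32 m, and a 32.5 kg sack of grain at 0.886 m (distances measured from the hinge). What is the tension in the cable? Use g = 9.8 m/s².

T ≈ 634 N

Taking torques about the hinge:
Beam weight: 26.8 × 9.8 = 262.6 N down at 0.995 m → arm 0.995 m, τ = 262.6 × 0.995 = 261.3 N·m clockwise.
Bucket of sand: 16.2 × 9.8 = 158.8 N down at 1.18 m → arm 1.18 m, τ = 158.8 × 1.18 = 187.4 N·m clockwise.
Hanging mass: 12.9 × 9.8 = 126.4 N down at 1.32 m → arm 1.32 m, τ = 126.4 × 1.32 = 166.8 N·m clockwise.
Sack of grain: 32.5 × 9.8 = 318.5 N down at 0.886 m → arm 0.886 m, τ = 318.5 × 0.886 = 282.2 N·m clockwise.
Total clockwise load moment = 897.7 N·m.
The cable tension T acts at 1.99 m; only its component perpendicular to the bar, T sinθ, produces torque. sin 45.4° = 0.712.
Στ = 0 ⇒ T × 1.99 × 0.712 = 897.7 ⇒ T = 897.7 / 1.417 = 634 N.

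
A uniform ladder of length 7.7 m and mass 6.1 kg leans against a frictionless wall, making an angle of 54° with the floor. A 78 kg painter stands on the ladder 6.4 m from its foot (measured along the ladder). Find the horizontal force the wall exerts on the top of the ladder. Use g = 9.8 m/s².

N_wall ≈ 483 N

Choose the foot of the ladder as the axis so the floor normal and friction both act there and drop out.
Ladder weight 6.1×9.8 = 59.78 N acts at 3.85 m along the ladder; its horizontal arm is 3.85·cos54° = 2.263 m → τ = 135.3 N·m clockwise.
Painter: 78×9.8 = 764.4 N at 6.4 m → arm 3.762 m → τ = 2876 N·m clockwise.
Wall normal N acts horizontally at the top; its moment arm is the height L sinθ = 7.7·sin54° = 6.229 m, counterclockwise.
Balancing moments: N × 6.229 = 3011, giving N = 483 N.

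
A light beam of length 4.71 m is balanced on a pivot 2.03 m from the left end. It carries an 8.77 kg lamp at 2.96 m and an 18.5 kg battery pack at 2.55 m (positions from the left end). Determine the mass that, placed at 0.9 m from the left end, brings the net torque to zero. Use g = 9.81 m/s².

m ≈ 15.7 kg

About the pivot (at 2.03 m from the left end):
Lamp: 8.77 × 9.81 = 86.03 N down at 2.96 m → arm 0.93 m, τ = 86.03 × 0.93 = 80.01 N·m clockwise.
Battery pack: 18.5 × 9.81 = 181.5 N down at 2.55 m → arm 0.52 m, τ = 181.5 × 0.52 = 94.38 N·m clockwise.
Net moment of known loads = 174.4 N·m clockwise.
An unknown mass m at 0.9 m has arm 1.13 m; its moment is m·g·1.13 counterclockwise.
Στ = 0 ⇒ m × 9.81 × 1.13 = 174.4 ⇒ m = 174.4 / (9.81 × 1.13) = 15.7 kg.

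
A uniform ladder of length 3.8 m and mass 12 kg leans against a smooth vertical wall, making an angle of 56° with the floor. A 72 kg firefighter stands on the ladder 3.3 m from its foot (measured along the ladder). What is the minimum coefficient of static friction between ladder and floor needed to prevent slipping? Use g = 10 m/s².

Taking torques about the foot of the ladder:
Ladder weight 12×10 = 120 N acts at 1.9 m along the ladder; its horizontal arm is 1.9·cos56° = 1.062 m → τ = 127.4 N·m clockwise.
Firefighter: 72×10 = 720 N at 3.3 m → arm 1.845 m → τ = 1328 N·m clockwise.
Wall normal N acts horizontally at the top; its moment arm is the height L sinθ = 3.8·sin56° = 3.15 m, counterclockwise.
Στ = 0 ⇒ N × 3.15 = 1455 ⇒ N = 461.9 N.
ΣFx = 0 ⇒ f = N_wall = 461.9 N. ΣFy = 0 ⇒ N_floor = 840 N.
μ_min = f / N_floor = 461.9 / 840 = 0.55.

μ_min ≈ 0.55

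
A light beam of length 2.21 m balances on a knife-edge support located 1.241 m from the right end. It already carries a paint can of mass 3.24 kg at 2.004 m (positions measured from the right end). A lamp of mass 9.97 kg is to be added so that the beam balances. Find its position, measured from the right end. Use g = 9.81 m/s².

Sum moments about the knife-edge support (at 1.241 m from the right end) (the support reaction has zero arm there).
Paint can: 3.24 × 9.81 = 31.78 N down at 2.004 m → arm 0.763 m, τ = 31.78 × 0.763 = 24.25 N·m counterclockwise.
Net moment of existing loads = 24.25 N·m counterclockwise.
The lamp weighs 9.97 × 9.81 = 97.81 N and must supply an equal clockwise moment, so its lever arm about the knife-edge support is 24.25 / 97.81 = 0.248 m.
That puts it at 1.241 − 0.248 = 0.993 m from the right end.

x ≈ 0.993 m from the right end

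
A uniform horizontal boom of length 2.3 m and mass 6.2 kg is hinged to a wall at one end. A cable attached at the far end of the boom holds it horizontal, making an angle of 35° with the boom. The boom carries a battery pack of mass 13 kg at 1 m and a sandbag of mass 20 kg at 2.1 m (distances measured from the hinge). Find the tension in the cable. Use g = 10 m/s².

T ≈ 471 N

About the hinge:
Beam weight: 6.2 × 10 = 62 N down at 1.15 m → arm 1.15 m, τ = 62 × 1.15 = 71.3 N·m clockwise.
Battery pack: 13 × 10 = 130 N down at 1 m → arm 1 m, τ = 130 × 1 = 130 N·m clockwise.
Sandbag: 20 × 10 = 200 N down at 2.1 m → arm 2.1 m, τ = 200 × 2.1 = 420 N·m clockwise.
Total clockwise load moment = 621.3 N·m.
The cable tension T acts at 2.3 m; only its component perpendicular to the boom, T sinθ, produces torque. sin 35° = 0.5736.
For rotational equilibrium, T × 2.3 × 0.5736 = 621.3, so T = 621.3 / 1.319 = 471 N.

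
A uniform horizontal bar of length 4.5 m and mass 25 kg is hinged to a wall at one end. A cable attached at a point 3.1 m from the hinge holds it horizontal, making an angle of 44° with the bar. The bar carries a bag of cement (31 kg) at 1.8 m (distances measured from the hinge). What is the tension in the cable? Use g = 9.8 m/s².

Choose the hinge as the axis so the unknown hinge reaction has zero arm there.
Beam weight: 25 × 9.8 = 245 N down at 2.25 m → arm 2.25 m, τ = 245 × 2.25 = 551.2 N·m clockwise.
Bag of cement: 31 × 9.8 = 303.8 N down at 1.8 m → arm 1.8 m, τ = 303.8 × 1.8 = 546.8 N·m clockwise.
Total clockwise load moment = 1098 N·m.
The cable tension T acts at 3.1 m; only its component perpendicular to the bar, T sinθ, produces torque. sin 44° = 0.6947.
Setting net torque to zero: T × 3.1 × 0.6947 = 1098 → T = 1098 / 2.154 = 510 N.

T ≈ 510 N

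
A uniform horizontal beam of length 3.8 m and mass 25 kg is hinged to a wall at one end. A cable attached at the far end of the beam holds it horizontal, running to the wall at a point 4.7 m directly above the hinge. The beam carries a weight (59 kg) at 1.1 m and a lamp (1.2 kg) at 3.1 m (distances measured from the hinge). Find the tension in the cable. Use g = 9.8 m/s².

About the hinge:
Beam weight: 25 × 9.8 = 245 N down at 1.9 m → arm 1.9 m, τ = 245 × 1.9 = 465.5 N·m clockwise.
Weight: 59 × 9.8 = 578.2 N down at 1.1 m → arm 1.1 m, τ = 578.2 × 1.1 = 636 N·m clockwise.
Lamp: 1.2 × 9.8 = 11.76 N down at 3.1 m → arm 3.1 m, τ = 11.76 × 3.1 = 36.46 N·m clockwise.
Total clockwise load moment = 1138 N·m.
The cable tension T acts at 3.8 m; only its component perpendicular to the beam, T sinθ, produces torque. sinθ = h/√(h²+d²) = 4.7/√(4.7²+3.8²) = 0.7776.
Στ = 0 ⇒ T × 3.8 × 0.7776 = 1138 ⇒ T = 1138 / 2.955 = 385 N.

T ≈ 385 N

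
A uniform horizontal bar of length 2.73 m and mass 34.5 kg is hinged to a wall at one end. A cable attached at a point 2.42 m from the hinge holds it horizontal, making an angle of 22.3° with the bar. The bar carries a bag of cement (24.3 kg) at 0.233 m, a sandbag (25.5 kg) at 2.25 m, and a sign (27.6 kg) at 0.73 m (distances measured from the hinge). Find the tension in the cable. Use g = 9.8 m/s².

T ≈ 1390 N

Sum moments about the hinge (the unknown hinge reaction has zero arm there).
Beam weight: 34.5 × 9.8 = 338.1 N down at 1.365 m → arm 1.365 m, τ = 338.1 × 1.365 = 461.5 N·m clockwise.
Bag of cement: 24.3 × 9.8 = 238.1 N down at 0.233 m → arm 0.233 m, τ = 238.1 × 0.233 = 55.48 N·m clockwise.
Sandbag: 25.5 × 9.8 = 249.9 N down at 2.25 m → arm 2.25 m, τ = 249.9 × 2.25 = 562.3 N·m clockwise.
Sign: 27.6 × 9.8 = 270.5 N down at 0.73 m → arm 0.73 m, τ = 270.5 × 0.73 = 197.5 N·m clockwise.
Total clockwise load moment = 1277 N·m.
The cable tension T acts at 2.42 m; only its component perpendicular to the bar, T sinθ, produces torque. sin 22.3° = 0.3795.
Balancing moments: T × 2.42 × 0.3795 = 1277, giving T = 1277 / 0.9184 = 1390 N.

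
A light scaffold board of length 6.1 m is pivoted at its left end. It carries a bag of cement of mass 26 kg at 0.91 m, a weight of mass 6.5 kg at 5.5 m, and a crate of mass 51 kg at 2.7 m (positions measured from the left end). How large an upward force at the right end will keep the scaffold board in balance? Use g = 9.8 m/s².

Taking torques about the left end:
Bag of cement: 26 × 9.8 = 254.8 N down at 0.91 m → arm 0.91 m, τ = 254.8 × 0.91 = 231.9 N·m clockwise.
Weight: 6.5 × 9.8 = 63.7 N down at 5.5 m → arm 5.5 m, τ = 63.7 × 5.5 = 350.4 N·m clockwise.
Crate: 51 × 9.8 = 499.8 N down at 2.7 m → arm 2.7 m, τ = 499.8 × 2.7 = 1349 N·m clockwise.
Net moment of the loads = 1931 N·m clockwise.
The upward force F acts at the right end, arm 6.1 m, giving F × 6.1 counterclockwise.
For rotational equilibrium, F × 6.1 = 1931, so F = 1931 / 6.1 = 317 N.

F ≈ 317 N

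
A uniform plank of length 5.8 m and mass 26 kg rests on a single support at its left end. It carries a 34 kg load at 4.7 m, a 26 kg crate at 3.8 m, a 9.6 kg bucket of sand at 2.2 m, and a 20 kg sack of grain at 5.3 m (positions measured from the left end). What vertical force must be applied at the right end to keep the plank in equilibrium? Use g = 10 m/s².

Choose the left end as the axis so the unknown pivot reaction has zero arm there.
Beam weight: 26 × 10 = 260 N down at 2.9 m → arm 2.9 m, τ = 260 × 2.9 = 754 N·m clockwise.
Load: 34 × 10 = 340 N down at 4.7 m → arm 4.7 m, τ = 340 × 4.7 = 1598 N·m clockwise.
Crate: 26 × 10 = 260 N down at 3.8 m → arm 3.8 m, τ = 260 × 3.8 = 988 N·m clockwise.
Bucket of sand: 9.6 × 10 = 96 N down at 2.2 m → arm 2.2 m, τ = 96 × 2.2 = 211.2 N·m clockwise.
Sack of grain: 20 × 10 = 200 N down at 5.3 m → arm 5.3 m, τ = 200 × 5.3 = 1060 N·m clockwise.
Net moment of the loads = 4611 N·m clockwise.
The upward force F acts at the right end, arm 5.8 m, giving F × 5.8 counterclockwise.
Balancing moments: F × 5.8 = 4611, giving F = 4611 / 5.8 = 795 N.

F ≈ 795 N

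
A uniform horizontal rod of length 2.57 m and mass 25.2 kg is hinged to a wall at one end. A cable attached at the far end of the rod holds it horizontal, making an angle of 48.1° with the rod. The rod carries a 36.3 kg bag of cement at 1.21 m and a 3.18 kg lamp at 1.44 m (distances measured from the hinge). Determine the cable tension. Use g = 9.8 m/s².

T ≈ 414 N

Take moments about the hinge.
Beam weight: 25.2 × 9.8 = 247 N down at 1.285 m → arm 1.285 m, τ = 247 × 1.285 = 317.4 N·m clockwise.
Bag of cement: 36.3 × 9.8 = 355.7 N down at 1.21 m → arm 1.21 m, τ = 355.7 × 1.21 = 430.4 N·m clockwise.
Lamp: 3.18 × 9.8 = 31.16 N down at 1.44 m → arm 1.44 m, τ = 31.16 × 1.44 = 44.87 N·m clockwise.
Total clockwise load moment = 792.7 N·m.
The cable tension T acts at 2.57 m; only its component perpendicular to the rod, T sinθ, produces torque. sin 48.1° = 0.7443.
Στ = 0 ⇒ T × 2.57 × 0.7443 = 792.7 ⇒ T = 792.7 / 1.913 = 414 N.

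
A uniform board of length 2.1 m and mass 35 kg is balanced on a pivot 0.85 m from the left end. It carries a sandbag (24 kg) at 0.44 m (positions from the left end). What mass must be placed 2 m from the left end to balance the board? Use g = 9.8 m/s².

m ≈ 2.47 kg

Taking torques about the pivot (at 0.85 m from the left end):
Beam weight: 35 × 9.8 = 343 N down at 1.05 m → arm 0.2 m, τ = 343 × 0.2 = 68.6 N·m clockwise.
Sandbag: 24 × 9.8 = 235.2 N down at 0.44 m → arm 0.41 m, τ = 235.2 × 0.41 = 96.43 N·m counterclockwise.
Net moment of known loads = 27.83 N·m counterclockwise.
An unknown mass m at 2 m has arm 1.15 m; its moment is m·g·1.15 clockwise.
For rotational equilibrium, m × 9.8 × 1.15 = 27.83, so m = 27.83 / (9.8 × 1.15) = 2.47 kg.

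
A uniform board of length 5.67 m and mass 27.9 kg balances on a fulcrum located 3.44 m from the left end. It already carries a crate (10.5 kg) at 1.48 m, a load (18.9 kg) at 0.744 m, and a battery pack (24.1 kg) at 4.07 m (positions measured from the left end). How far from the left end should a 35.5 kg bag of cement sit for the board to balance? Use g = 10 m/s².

Take moments about the fulcrum (at 3.44 m from the left end).
Beam weight: 27.9 × 10 = 279 N down at 2.835 m → arm 0.605 m, τ = 279 × 0.605 = 168.8 N·m counterclockwise.
Crate: 10.5 × 10 = 105 N down at 1.48 m → arm 1.96 m, τ = 105 × 1.96 = 205.8 N·m counterclockwise.
Load: 18.9 × 10 = 189 N down at 0.744 m → arm 2.696 m, τ = 189 × 2.696 = 509.5 N·m counterclockwise.
Battery pack: 24.1 × 10 = 241 N down at 4.07 m → arm 0.63 m, τ = 241 × 0.63 = 151.8 N·m clockwise.
Net moment of existing loads = 732.3 N·m counterclockwise.
The bag of cement weighs 35.5 × 10 = 355 N and must supply an equal clockwise moment, so its lever arm about the fulcrum is 732.3 / 355 = 2.06 m.
That puts it at 3.44 + 2.06 = 5.5 m from the left end.

x ≈ 5.5 m from the left end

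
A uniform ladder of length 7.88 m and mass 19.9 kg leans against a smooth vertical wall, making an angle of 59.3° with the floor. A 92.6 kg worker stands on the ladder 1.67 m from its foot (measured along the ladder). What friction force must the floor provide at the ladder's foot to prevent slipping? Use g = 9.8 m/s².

f ≈ 172 N

Sum moments about the foot of the ladder (the floor normal and friction both act there and drop out).
Ladder weight 19.9×9.8 = 195 N acts at 3.94 m along the ladder; its horizontal arm is 3.94·cos59.3° = 2.012 m → τ = 392.3 N·m clockwise.
Worker: 92.6×9.8 = 907.5 N at 1.67 m → arm 0.8526 m → τ = 773.7 N·m clockwise.
Wall normal N acts horizontally at the top; its moment arm is the height L sinθ = 7.88·sin59.3° = 6.776 m, counterclockwise.
For rotational equilibrium, N × 6.776 = 1166, so N = 172 N.
ΣFx = 0: friction at the foot balances the wall's push, so f = N_wall = 172 N.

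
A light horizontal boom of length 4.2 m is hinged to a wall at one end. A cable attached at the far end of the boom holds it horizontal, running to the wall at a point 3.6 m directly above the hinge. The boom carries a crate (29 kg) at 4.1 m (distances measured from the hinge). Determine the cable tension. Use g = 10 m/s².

T ≈ 435 N

Take moments about the hinge.
Crate: 29 × 10 = 290 N down at 4.1 m → arm 4.1 m, τ = 290 × 4.1 = 1189 N·m clockwise.
Total clockwise load moment = 1189 N·m.
The cable tension T acts at 4.2 m; only its component perpendicular to the boom, T sinθ, produces torque. sinθ = h/√(h²+d²) = 3.6/√(3.6²+4.2²) = 0.6508.
Balancing moments: T × 4.2 × 0.6508 = 1189, giving T = 1189 / 2.733 = 435 N.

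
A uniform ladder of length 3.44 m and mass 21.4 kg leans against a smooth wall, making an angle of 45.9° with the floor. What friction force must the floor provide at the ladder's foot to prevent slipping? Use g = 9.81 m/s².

Choose the foot of the ladder as the axis so the floor normal and friction both act there and drop out.
Ladder weight 21.4×9.81 = 209.9 N acts at 1.72 m along the ladder; its horizontal arm is 1.72·cos45.9° = 1.197 m → τ = 251.3 N·m clockwise.
Wall normal N acts horizontally at the top; its moment arm is the height L sinθ = 3.44·sin45.9° = 2.47 m, counterclockwise.
Setting net torque to zero: N × 2.47 = 251.3 → N = 102 N.
ΣFx = 0: friction at the foot balances the wall's push, so f = N_wall = 102 N.

f ≈ 102 N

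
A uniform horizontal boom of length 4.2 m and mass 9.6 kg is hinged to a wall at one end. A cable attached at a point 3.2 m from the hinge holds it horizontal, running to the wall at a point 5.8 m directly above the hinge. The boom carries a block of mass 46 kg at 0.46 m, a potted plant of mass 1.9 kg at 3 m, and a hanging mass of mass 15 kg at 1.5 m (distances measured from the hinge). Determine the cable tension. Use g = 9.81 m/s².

T ≈ 243 N

About the hinge:
Beam weight: 9.6 × 9.81 = 94.18 N down at 2.1 m → arm 2.1 m, τ = 94.18 × 2.1 = 197.8 N·m clockwise.
Block: 46 × 9.81 = 451.3 N down at 0.46 m → arm 0.46 m, τ = 451.3 × 0.46 = 207.6 N·m clockwise.
Potted plant: 1.9 × 9.81 = 18.64 N down at 3 m → arm 3 m, τ = 18.64 × 3 = 55.92 N·m clockwise.
Hanging mass: 15 × 9.81 = 147.2 N down at 1.5 m → arm 1.5 m, τ = 147.2 × 1.5 = 220.8 N·m clockwise.
Total clockwise load moment = 682.1 N·m.
The cable tension T acts at 3.2 m; only its component perpendicular to the boom, T sinθ, produces torque. sinθ = h/√(h²+d²) = 5.8/√(5.8²+3.2²) = 0.8756.
Στ = 0 ⇒ T × 3.2 × 0.8756 = 682.1 ⇒ T = 682.1 / 2.802 = 243 N.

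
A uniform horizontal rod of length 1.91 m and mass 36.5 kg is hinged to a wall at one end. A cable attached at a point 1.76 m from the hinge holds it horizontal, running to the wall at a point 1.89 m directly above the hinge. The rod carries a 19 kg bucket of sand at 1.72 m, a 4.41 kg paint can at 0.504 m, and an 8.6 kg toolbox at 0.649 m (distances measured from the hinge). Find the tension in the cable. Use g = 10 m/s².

Sum moments about the hinge (the unknown hinge reaction has zero arm there).
Beam weight: 36.5 × 10 = 365 N down at 0.955 m → arm 0.955 m, τ = 365 × 0.955 = 348.6 N·m clockwise.
Bucket of sand: 19 × 10 = 190 N down at 1.72 m → arm 1.72 m, τ = 190 × 1.72 = 326.8 N·m clockwise.
Paint can: 4.41 × 10 = 44.1 N down at 0.504 m → arm 0.504 m, τ = 44.1 × 0.504 = 22.23 N·m clockwise.
Toolbox: 8.6 × 10 = 86 N down at 0.649 m → arm 0.649 m, τ = 86 × 0.649 = 55.81 N·m clockwise.
Total clockwise load moment = 753.4 N·m.
The cable tension T acts at 1.76 m; only its component perpendicular to the rod, T sinθ, produces torque. sinθ = h/√(h²+d²) = 1.89/√(1.89²+1.76²) = 0.7318.
For rotational equilibrium, T × 1.76 × 0.7318 = 753.4, so T = 753.4 / 1.288 = 585 N.

T ≈ 585 N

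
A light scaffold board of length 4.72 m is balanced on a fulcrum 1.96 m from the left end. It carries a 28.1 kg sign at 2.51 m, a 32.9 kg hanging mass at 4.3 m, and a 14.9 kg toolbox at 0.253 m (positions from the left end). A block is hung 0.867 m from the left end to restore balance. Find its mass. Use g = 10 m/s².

Sum moments about the fulcrum (at 1.96 m from the left end) (the support reaction has zero arm there).
Sign: 28.1 × 10 = 281 N down at 2.51 m → arm 0.55 m, τ = 281 × 0.55 = 154.6 N·m clockwise.
Hanging mass: 32.9 × 10 = 329 N down at 4.3 m → arm 2.34 m, τ = 329 × 2.34 = 769.9 N·m clockwise.
Toolbox: 14.9 × 10 = 149 N down at 0.253 m → arm 1.707 m, τ = 149 × 1.707 = 254.3 N·m counterclockwise.
Net moment of known loads = 670.2 N·m clockwise.
An unknown mass m at 0.867 m has arm 1.093 m; its moment is m·g·1.093 counterclockwise.
Στ = 0 ⇒ m × 10 × 1.093 = 670.2 ⇒ m = 670.2 / (10 × 1.093) = 61.3 kg.

m ≈ 61.3 kg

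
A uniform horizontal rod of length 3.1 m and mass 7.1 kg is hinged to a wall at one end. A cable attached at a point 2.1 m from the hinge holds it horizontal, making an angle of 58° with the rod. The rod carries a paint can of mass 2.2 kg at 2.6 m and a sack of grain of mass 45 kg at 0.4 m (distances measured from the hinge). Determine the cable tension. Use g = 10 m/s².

T ≈ 195 N

About the hinge:
Beam weight: 7.1 × 10 = 71 N down at 1.55 m → arm 1.55 m, τ = 71 × 1.55 = 110 N·m clockwise.
Paint can: 2.2 × 10 = 22 N down at 2.6 m → arm 2.6 m, τ = 22 × 2.6 = 57.2 N·m clockwise.
Sack of grain: 45 × 10 = 450 N down at 0.4 m → arm 0.4 m, τ = 450 × 0.4 = 180 N·m clockwise.
Total clockwise load moment = 347.2 N·m.
The cable tension T acts at 2.1 m; only its component perpendicular to the rod, T sinθ, produces torque. sin 58° = 0.848.
Setting net torque to zero: T × 2.1 × 0.848 = 347.2 → T = 347.2 / 1.781 = 195 N.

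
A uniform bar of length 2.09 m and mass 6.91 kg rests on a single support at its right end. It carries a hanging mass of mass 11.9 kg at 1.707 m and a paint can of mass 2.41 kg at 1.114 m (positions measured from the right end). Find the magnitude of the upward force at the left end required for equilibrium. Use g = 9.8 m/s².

F ≈ 142 N

Sum moments about the right end (the unknown pivot reaction has zero arm there).
Beam weight: 6.91 × 9.8 = 67.72 N down at 1.045 m → arm 1.045 m, τ = 67.72 × 1.045 = 70.77 N·m counterclockwise.
Hanging mass: 11.9 × 9.8 = 116.6 N down at 1.707 m → arm 1.707 m, τ = 116.6 × 1.707 = 199 N·m counterclockwise.
Paint can: 2.41 × 9.8 = 23.62 N down at 1.114 m → arm 1.114 m, τ = 23.62 × 1.114 = 26.31 N·m counterclockwise.
Net moment of the loads = 296.1 N·m counterclockwise.
The upward force F acts at the left end, arm 2.09 m, giving F × 2.09 clockwise.
Στ = 0 ⇒ F × 2.09 = 296.1 ⇒ F = 296.1 / 2.09 = 142 N.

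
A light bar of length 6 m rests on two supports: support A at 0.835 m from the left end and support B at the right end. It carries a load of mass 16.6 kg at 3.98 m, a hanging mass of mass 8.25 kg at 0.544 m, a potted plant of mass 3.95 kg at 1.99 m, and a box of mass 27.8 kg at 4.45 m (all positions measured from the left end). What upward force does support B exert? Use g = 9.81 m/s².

Taking torques about support A:
Load: 16.6 × 9.81 = 162.8 N down at 3.98 m → arm 3.145 m, τ = 162.8 × 3.145 = 512 N·m clockwise.
Hanging mass: 8.25 × 9.81 = 80.93 N down at 0.544 m → arm 0.291 m, τ = 80.93 × 0.291 = 23.55 N·m counterclockwise.
Potted plant: 3.95 × 9.81 = 38.75 N down at 1.99 m → arm 1.155 m, τ = 38.75 × 1.155 = 44.76 N·m clockwise.
Box: 27.8 × 9.81 = 272.7 N down at 4.45 m → arm 3.615 m, τ = 272.7 × 3.615 = 985.8 N·m clockwise.
Net load moment about support A = 1519 N·m clockwise.
Reaction R at support B is upward at 6 m, arm 5.165 m → moment R × 5.165 counterclockwise.
Στ = 0 ⇒ R × 5.165 = 1519 ⇒ R = 294 N.

R_B ≈ 294 N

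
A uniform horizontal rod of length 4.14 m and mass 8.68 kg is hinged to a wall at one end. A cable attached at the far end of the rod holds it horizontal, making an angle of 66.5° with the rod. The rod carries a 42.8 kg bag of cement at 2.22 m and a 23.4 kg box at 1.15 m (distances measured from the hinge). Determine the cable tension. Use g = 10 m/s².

Sum moments about the hinge (the unknown hinge reaction has zero arm there).
Beam weight: 8.68 × 10 = 86.8 N down at 2.07 m → arm 2.07 m, τ = 86.8 × 2.07 = 179.7 N·m clockwise.
Bag of cement: 42.8 × 10 = 428 N down at 2.22 m → arm 2.22 m, τ = 428 × 2.22 = 950.2 N·m clockwise.
Box: 23.4 × 10 = 234 N down at 1.15 m → arm 1.15 m, τ = 234 × 1.15 = 269.1 N·m clockwise.
Total clockwise load moment = 1399 N·m.
The cable tension T acts at 4.14 m; only its component perpendicular to the rod, T sinθ, produces torque. sin 66.5° = 0.9171.
Στ = 0 ⇒ T × 4.14 × 0.9171 = 1399 ⇒ T = 1399 / 3.797 = 368 N.

T ≈ 368 N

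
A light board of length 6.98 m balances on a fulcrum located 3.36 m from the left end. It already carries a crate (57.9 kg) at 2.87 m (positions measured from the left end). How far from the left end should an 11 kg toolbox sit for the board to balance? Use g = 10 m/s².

About the fulcrum (at 3.36 m from the left end):
Crate: 57.9 × 10 = 579 N down at 2.87 m → arm 0.49 m, τ = 579 × 0.49 = 283.7 N·m counterclockwise.
Net moment of existing loads = 283.7 N·m counterclockwise.
The toolbox weighs 11 × 10 = 110 N and must supply an equal clockwise moment, so its lever arm about the fulcrum is 283.7 / 110 = 2.58 m.
That puts it at 3.36 + 2.58 = 5.94 m from the left end.

x ≈ 5.94 m from the left end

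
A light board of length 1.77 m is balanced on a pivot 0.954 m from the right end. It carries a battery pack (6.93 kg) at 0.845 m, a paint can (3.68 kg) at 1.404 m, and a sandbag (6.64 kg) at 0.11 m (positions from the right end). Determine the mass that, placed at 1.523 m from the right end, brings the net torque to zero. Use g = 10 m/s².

m ≈ 8.27 kg

Sum moments about the pivot (at 0.954 m from the right end) (the support reaction has zero arm there).
Battery pack: 6.93 × 10 = 69.3 N down at 0.845 m → arm 0.109 m, τ = 69.3 × 0.109 = 7.554 N·m clockwise.
Paint can: 3.68 × 10 = 36.8 N down at 1.404 m → arm 0.45 m, τ = 36.8 × 0.45 = 16.56 N·m counterclockwise.
Sandbag: 6.64 × 10 = 66.4 N down at 0.11 m → arm 0.844 m, τ = 66.4 × 0.844 = 56.04 N·m clockwise.
Net moment of known loads = 47.03 N·m clockwise.
An unknown mass m at 1.523 m has arm 0.569 m; its moment is m·g·0.569 counterclockwise.
Setting net torque to zero: m × 10 × 0.569 = 47.03 → m = 47.03 / (10 × 0.569) = 8.27 kg.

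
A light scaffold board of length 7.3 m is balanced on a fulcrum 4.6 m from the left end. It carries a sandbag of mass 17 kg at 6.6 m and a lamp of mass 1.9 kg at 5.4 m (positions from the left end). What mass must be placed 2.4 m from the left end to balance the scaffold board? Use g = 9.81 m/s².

Taking torques about the fulcrum (at 4.6 m from the left end):
Sandbag: 17 × 9.81 = 166.8 N down at 6.6 m → arm 2 m, τ = 166.8 × 2 = 333.6 N·m clockwise.
Lamp: 1.9 × 9.81 = 18.64 N down at 5.4 m → arm 0.8 m, τ = 18.64 × 0.8 = 14.91 N·m clockwise.
Net moment of known loads = 348.5 N·m clockwise.
An unknown mass m at 2.4 m has arm 2.2 m; its moment is m·g·2.2 counterclockwise.
For rotational equilibrium, m × 9.81 × 2.2 = 348.5, so m = 348.5 / (9.81 × 2.2) = 16.1 kg.

m ≈ 16.1 kg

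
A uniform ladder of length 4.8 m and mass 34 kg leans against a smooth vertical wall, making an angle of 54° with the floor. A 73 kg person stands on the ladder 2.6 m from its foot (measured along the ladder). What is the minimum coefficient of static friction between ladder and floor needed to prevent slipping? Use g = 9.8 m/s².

Taking torques about the foot of the ladder:
Ladder weight 34×9.8 = 333.2 N acts at 2.4 m along the ladder; its horizontal arm is 2.4·cos54° = 1.411 m → τ = 470.1 N·m clockwise.
Person: 73×9.8 = 715.4 N at 2.6 m → arm 1.528 m → τ = 1093 N·m clockwise.
Wall normal N acts horizontally at the top; its moment arm is the height L sinθ = 4.8·sin54° = 3.883 m, counterclockwise.
Στ = 0 ⇒ N × 3.883 = 1563 ⇒ N = 402.5 N.
ΣFx = 0 ⇒ f = N_wall = 402.5 N. ΣFy = 0 ⇒ N_floor = 1049 N.
μ_min = f / N_floor = 402.5 / 1049 = 0.384.

μ_min ≈ 0.384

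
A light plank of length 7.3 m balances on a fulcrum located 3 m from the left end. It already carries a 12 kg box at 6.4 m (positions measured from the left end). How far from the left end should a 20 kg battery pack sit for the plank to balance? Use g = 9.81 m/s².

x ≈ 0.96 m from the left end

Choose the fulcrum (at 3 m from the left end) as the axis so the support reaction has zero arm there.
Box: 12 × 9.81 = 117.7 N down at 6.4 m → arm 3.4 m, τ = 117.7 × 3.4 = 400.2 N·m clockwise.
Net moment of existing loads = 400.2 N·m clockwise.
The battery pack weighs 20 × 9.81 = 196.2 N and must supply an equal counterclockwise moment, so its lever arm about the fulcrum is 400.2 / 196.2 = 2.04 m.
That puts it at 3 − 2.04 = 0.96 m from the left end.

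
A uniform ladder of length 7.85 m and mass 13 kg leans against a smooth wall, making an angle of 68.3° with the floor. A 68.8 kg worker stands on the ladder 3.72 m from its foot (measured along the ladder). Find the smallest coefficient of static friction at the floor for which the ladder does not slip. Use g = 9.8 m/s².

μ_min ≈ 0.19

Taking torques about the foot of the ladder:
Ladder weight 13×9.8 = 127.4 N acts at 3.925 m along the ladder; its horizontal arm is 3.925·cos68.3° = 1.451 m → τ = 184.9 N·m clockwise.
Worker: 68.8×9.8 = 674.2 N at 3.72 m → arm 1.375 m → τ = 927 N·m clockwise.
Wall normal N acts horizontally at the top; its moment arm is the height L sinθ = 7.85·sin68.3° = 7.294 m, counterclockwise.
Στ = 0 ⇒ N × 7.294 = 1112 ⇒ N = 152.5 N.
ΣFx = 0 ⇒ f = N_wall = 152.5 N. ΣFy = 0 ⇒ N_floor = 801.6 N.
μ_min = f / N_floor = 152.5 / 801.6 = 0.19.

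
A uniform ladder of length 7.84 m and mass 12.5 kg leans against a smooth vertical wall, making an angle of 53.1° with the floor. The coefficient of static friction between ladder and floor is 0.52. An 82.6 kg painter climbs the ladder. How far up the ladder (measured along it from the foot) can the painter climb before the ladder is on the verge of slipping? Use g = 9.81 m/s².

Choose the foot of the ladder as the axis so the floor normal and friction both act there and drop out.
Ladder weight 12.5×9.81 = 122.6 N acts at 3.92 m along the ladder; its horizontal arm is 3.92·cos53.1° = 2.354 m → τ = 288.6 N·m clockwise.
Painter weight 82.6×9.81 = 810.3 N at distance d → arm d·cos53.1° → τ = 810.3·d·0.6004 clockwise.
Wall normal N at the top has arm L sinθ = 6.27 m counterclockwise, so Στ = 0 gives N·6.27 = 288.6 + 486.5·d.
ΣFy = 0 ⇒ N_floor = 932.9 N, so the maximum friction is μ_s·N_floor = 0.52×932.9 = 485.1 N. ΣFx = 0 ⇒ N_wall = f, so at the slipping point N = 485.1 N.
Substituting: 485.1×6.27 = 288.6 + 486.5·d ⇒ d = (3042 − 288.6) / 486.5 = 5.66 m.

d ≈ 5.66 m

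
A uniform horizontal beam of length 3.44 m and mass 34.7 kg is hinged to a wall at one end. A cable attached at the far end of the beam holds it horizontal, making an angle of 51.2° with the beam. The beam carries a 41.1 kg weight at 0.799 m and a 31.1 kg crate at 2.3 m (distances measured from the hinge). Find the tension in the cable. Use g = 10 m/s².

Taking torques about the hinge:
Beam weight: 34.7 × 10 = 347 N down at 1.72 m → arm 1.72 m, τ = 347 × 1.72 = 596.8 N·m clockwise.
Weight: 41.1 × 10 = 411 N down at 0.799 m → arm 0.799 m, τ = 411 × 0.799 = 328.4 N·m clockwise.
Crate: 31.1 × 10 = 311 N down at 2.3 m → arm 2.3 m, τ = 311 × 2.3 = 715.3 N·m clockwise.
Total clockwise load moment = 1640 N·m.
The cable tension T acts at 3.44 m; only its component perpendicular to the beam, T sinθ, produces torque. sin 51.2° = 0.7793.
Στ = 0 ⇒ T × 3.44 × 0.7793 = 1640 ⇒ T = 1640 / 2.681 = 612 N.

T ≈ 612 N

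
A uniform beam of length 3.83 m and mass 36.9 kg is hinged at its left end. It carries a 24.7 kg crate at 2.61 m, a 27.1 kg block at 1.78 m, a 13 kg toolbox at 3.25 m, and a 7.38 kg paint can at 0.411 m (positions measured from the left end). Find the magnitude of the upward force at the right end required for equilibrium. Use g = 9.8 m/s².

Sum moments about the left end (the unknown pivot reaction has zero arm there).
Beam weight: 36.9 × 9.8 = 361.6 N down at 1.915 m → arm 1.915 m, τ = 361.6 × 1.915 = 692.5 N·m clockwise.
Crate: 24.7 × 9.8 = 242.1 N down at 2.61 m → arm 2.61 m, τ = 242.1 × 2.61 = 631.9 N·m clockwise.
Block: 27.1 × 9.8 = 265.6 N down at 1.78 m → arm 1.78 m, τ = 265.6 × 1.78 = 472.8 N·m clockwise.
Toolbox: 13 × 9.8 = 127.4 N down at 3.25 m → arm 3.25 m, τ = 127.4 × 3.25 = 414.1 N·m clockwise.
Paint can: 7.38 × 9.8 = 72.32 N down at 0.411 m → arm 0.411 m, τ = 72.32 × 0.411 = 29.72 N·m clockwise.
Net moment of the loads = 2241 N·m clockwise.
The upward force F acts at the right end, arm 3.83 m, giving F × 3.83 counterclockwise.
For rotational equilibrium, F × 3.83 = 2241, so F = 2241 / 3.83 = 585 N.

F ≈ 585 N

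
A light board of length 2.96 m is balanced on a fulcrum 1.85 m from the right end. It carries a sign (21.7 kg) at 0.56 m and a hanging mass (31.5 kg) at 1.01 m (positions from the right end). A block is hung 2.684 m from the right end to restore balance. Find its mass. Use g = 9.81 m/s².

Take moments about the fulcrum (at 1.85 m from the right end).
Sign: 21.7 × 9.81 = 212.9 N down at 0.56 m → arm 1.29 m, τ = 212.9 × 1.29 = 274.6 N·m clockwise.
Hanging mass: 31.5 × 9.81 = 309 N down at 1.01 m → arm 0.84 m, τ = 309 × 0.84 = 259.6 N·m clockwise.
Net moment of known loads = 534.2 N·m clockwise.
An unknown mass m at 2.684 m has arm 0.834 m; its moment is m·g·0.834 counterclockwise.
Setting net torque to zero: m × 9.81 × 0.834 = 534.2 → m = 534.2 / (9.81 × 0.834) = 65.3 kg.

m ≈ 65.3 kg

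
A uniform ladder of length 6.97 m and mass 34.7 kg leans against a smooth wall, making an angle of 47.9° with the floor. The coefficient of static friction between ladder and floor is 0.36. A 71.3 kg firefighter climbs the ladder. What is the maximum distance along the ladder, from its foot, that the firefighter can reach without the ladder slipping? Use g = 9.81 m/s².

Sum moments about the foot of the ladder (the floor normal and friction both act there and drop out).
Ladder weight 34.7×9.81 = 340.4 N acts at 3.485 m along the ladder; its horizontal arm is 3.485·cos47.9° = 2.336 m → τ = 795.2 N·m clockwise.
Firefighter weight 71.3×9.81 = 699.5 N at distance d → arm d·cos47.9° → τ = 699.5·d·0.6704 clockwise.
Wall normal N at the top has arm L sinθ = 5.172 m counterclockwise, so Στ = 0 gives N·5.172 = 795.2 + 468.9·d.
ΣFy = 0 ⇒ N_floor = 1040 N, so the maximum friction is μ_s·N_floor = 0.36×1040 = 374.4 N. ΣFx = 0 ⇒ N_wall = f, so at the slipping point N = 374.4 N.
Substituting: 374.4×5.172 = 795.2 + 468.9·d ⇒ d = (1936 − 795.2) / 468.9 = 2.43 m.

d ≈ 2.43 m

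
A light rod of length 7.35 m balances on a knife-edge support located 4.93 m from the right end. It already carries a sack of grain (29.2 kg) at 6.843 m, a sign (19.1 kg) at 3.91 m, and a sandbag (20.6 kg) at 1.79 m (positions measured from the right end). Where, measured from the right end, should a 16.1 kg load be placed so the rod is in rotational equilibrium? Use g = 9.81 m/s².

x ≈ 6.69 m from the right end

Taking torques about the knife-edge support (at 4.93 m from the right end):
Sack of grain: 29.2 × 9.81 = 286.5 N down at 6.843 m → arm 1.913 m, τ = 286.5 × 1.913 = 548.1 N·m counterclockwise.
Sign: 19.1 × 9.81 = 187.4 N down at 3.91 m → arm 1.02 m, τ = 187.4 × 1.02 = 191.1 N·m clockwise.
Sandbag: 20.6 × 9.81 = 202.1 N down at 1.79 m → arm 3.14 m, τ = 202.1 × 3.14 = 634.6 N·m clockwise.
Net moment of existing loads = 277.6 N·m clockwise.
The load weighs 16.1 × 9.81 = 157.9 N and must supply an equal counterclockwise moment, so its lever arm about the knife-edge support is 277.6 / 157.9 = 1.76 m.
That puts it at 4.93 + 1.76 = 6.69 m from the right end.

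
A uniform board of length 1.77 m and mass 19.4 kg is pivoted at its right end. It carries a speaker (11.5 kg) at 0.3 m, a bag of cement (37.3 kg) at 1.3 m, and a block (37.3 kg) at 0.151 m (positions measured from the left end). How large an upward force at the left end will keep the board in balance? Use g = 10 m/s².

F ≈ 633 N

Sum moments about the right end (the unknown pivot reaction has zero arm there).
Beam weight: 19.4 × 10 = 194 N down at 0.885 m → arm 0.885 m, τ = 194 × 0.885 = 171.7 N·m counterclockwise.
Speaker: 11.5 × 10 = 115 N down at 0.3 m → arm 1.47 m, τ = 115 × 1.47 = 169 N·m counterclockwise.
Bag of cement: 37.3 × 10 = 373 N down at 1.3 m → arm 0.47 m, τ = 373 × 0.47 = 175.3 N·m counterclockwise.
Block: 37.3 × 10 = 373 N down at 0.151 m → arm 1.619 m, τ = 373 × 1.619 = 603.9 N·m counterclockwise.
Net moment of the loads = 1120 N·m counterclockwise.
The upward force F acts at the left end, arm 1.77 m, giving F × 1.77 clockwise.
Setting net torque to zero: F × 1.77 = 1120 → F = 1120 / 1.77 = 633 N.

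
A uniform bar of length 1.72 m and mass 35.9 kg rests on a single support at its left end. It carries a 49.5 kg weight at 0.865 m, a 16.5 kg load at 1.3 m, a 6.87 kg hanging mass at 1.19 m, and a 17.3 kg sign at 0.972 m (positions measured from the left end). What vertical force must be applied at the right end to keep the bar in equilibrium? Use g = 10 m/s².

Choose the left end as the axis so the unknown pivot reaction has zero arm there.
Beam weight: 35.9 × 10 = 359 N down at 0.86 m → arm 0.86 m, τ = 359 × 0.86 = 308.7 N·m clockwise.
Weight: 49.5 × 10 = 495 N down at 0.865 m → arm 0.865 m, τ = 495 × 0.865 = 428.2 N·m clockwise.
Load: 16.5 × 10 = 165 N down at 1.3 m → arm 1.3 m, τ = 165 × 1.3 = 214.5 N·m clockwise.
Hanging mass: 6.87 × 10 = 68.7 N down at 1.19 m → arm 1.19 m, τ = 68.7 × 1.19 = 81.75 N·m clockwise.
Sign: 17.3 × 10 = 173 N down at 0.972 m → arm 0.972 m, τ = 173 × 0.972 = 168.2 N·m clockwise.
Net moment of the loads = 1201 N·m clockwise.
The upward force F acts at the right end, arm 1.72 m, giving F × 1.72 counterclockwise.
For rotational equilibrium, F × 1.72 = 1201, so F = 1201 / 1.72 = 698 N.

F ≈ 698 N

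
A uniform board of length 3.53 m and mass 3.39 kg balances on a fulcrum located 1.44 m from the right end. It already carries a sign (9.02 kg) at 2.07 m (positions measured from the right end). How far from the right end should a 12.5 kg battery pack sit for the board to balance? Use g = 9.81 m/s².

x ≈ 0.897 m from the right end

Take moments about the fulcrum (at 1.44 m from the right end).
Beam weight: 3.39 × 9.81 = 33.26 N down at 1.765 m → arm 0.325 m, τ = 33.26 × 0.325 = 10.81 N·m counterclockwise.
Sign: 9.02 × 9.81 = 88.49 N down at 2.07 m → arm 0.63 m, τ = 88.49 × 0.63 = 55.75 N·m counterclockwise.
Net moment of existing loads = 66.56 N·m counterclockwise.
The battery pack weighs 12.5 × 9.81 = 122.6 N and must supply an equal clockwise moment, so its lever arm about the fulcrum is 66.56 / 122.6 = 0.543 m.
That puts it at 1.44 − 0.543 = 0.897 m from the right end.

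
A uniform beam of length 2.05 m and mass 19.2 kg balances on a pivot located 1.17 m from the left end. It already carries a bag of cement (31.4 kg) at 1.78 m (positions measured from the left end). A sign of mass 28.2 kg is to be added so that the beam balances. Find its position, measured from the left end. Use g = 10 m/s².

Taking torques about the pivot (at 1.17 m from the left end):
Beam weight: 19.2 × 10 = 192 N down at 1.025 m → arm 0.145 m, τ = 192 × 0.145 = 27.84 N·m counterclockwise.
Bag of cement: 31.4 × 10 = 314 N down at 1.78 m → arm 0.61 m, τ = 314 × 0.61 = 191.5 N·m clockwise.
Net moment of existing loads = 163.7 N·m clockwise.
The sign weighs 28.2 × 10 = 282 N and must supply an equal counterclockwise moment, so its lever arm about the pivot is 163.7 / 282 = 0.58 m.
That puts it at 1.17 − 0.58 = 0.59 m from the left end.

x ≈ 0.59 m from the left end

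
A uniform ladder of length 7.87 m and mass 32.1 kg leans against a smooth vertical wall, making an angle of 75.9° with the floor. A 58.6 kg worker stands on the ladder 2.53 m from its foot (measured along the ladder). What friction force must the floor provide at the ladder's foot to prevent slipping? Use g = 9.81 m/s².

Choose the foot of the ladder as the axis so the floor normal and friction both act there and drop out.
Ladder weight 32.1×9.81 = 314.9 N acts at 3.935 m along the ladder; its horizontal arm is 3.935·cos75.9° = 0.9586 m → τ = 301.9 N·m clockwise.
Worker: 58.6×9.81 = 574.9 N at 2.53 m → arm 0.6163 m → τ = 354.3 N·m clockwise.
Wall normal N acts horizontally at the top; its moment arm is the height L sinθ = 7.87·sin75.9° = 7.633 m, counterclockwise.
Setting net torque to zero: N × 7.633 = 656.2 → N = 86 N.
ΣFx = 0: friction at the foot balances the wall's push, so f = N_wall = 86 N.

f ≈ 86 N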